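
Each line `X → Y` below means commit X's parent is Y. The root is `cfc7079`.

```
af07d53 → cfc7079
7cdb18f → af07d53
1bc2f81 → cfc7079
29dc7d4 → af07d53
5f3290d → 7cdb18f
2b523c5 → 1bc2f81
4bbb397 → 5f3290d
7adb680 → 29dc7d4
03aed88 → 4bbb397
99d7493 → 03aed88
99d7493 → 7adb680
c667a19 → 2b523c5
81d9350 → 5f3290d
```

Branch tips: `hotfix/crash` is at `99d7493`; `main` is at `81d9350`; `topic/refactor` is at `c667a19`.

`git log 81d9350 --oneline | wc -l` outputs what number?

5

Walking parent pointers from 81d9350: reachable set = {5f3290d, 7cdb18f, 81d9350, af07d53, cfc7079}.
That is 5 commits.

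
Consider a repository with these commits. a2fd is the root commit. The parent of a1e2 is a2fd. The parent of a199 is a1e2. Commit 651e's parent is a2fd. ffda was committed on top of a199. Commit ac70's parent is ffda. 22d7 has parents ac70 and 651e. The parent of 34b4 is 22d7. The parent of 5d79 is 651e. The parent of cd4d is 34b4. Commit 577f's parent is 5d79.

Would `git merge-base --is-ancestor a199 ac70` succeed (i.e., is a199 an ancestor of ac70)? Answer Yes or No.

Yes

Ancestors of ac70 (commits reachable by following parents): {a199, a1e2, a2fd, ac70, ffda}.
a199 is in that set, so it is an ancestor of ac70.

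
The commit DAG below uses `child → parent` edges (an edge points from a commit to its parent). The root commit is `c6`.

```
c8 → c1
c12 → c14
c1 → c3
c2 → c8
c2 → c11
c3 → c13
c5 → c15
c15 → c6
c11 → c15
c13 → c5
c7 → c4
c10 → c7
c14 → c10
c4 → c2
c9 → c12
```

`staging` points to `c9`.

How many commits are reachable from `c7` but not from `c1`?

5

Reachable from c7: {c1, c11, c13, c15, c2, c3, c4, c5, c6, c7, c8}.
Reachable from c1: {c1, c13, c15, c3, c5, c6}.
In c7's history but not c1's: {c11, c2, c4, c7, c8} — 5 commits.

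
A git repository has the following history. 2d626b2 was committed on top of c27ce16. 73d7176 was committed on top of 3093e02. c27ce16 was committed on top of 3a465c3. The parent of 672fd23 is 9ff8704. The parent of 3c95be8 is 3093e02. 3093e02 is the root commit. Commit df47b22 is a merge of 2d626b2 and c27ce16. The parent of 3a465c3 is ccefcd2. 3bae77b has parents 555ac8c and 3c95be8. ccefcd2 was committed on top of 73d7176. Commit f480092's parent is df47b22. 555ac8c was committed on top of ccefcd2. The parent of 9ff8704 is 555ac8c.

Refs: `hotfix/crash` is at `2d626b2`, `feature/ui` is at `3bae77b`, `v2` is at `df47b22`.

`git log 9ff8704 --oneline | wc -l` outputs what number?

Walking parent pointers from 9ff8704: reachable set = {3093e02, 555ac8c, 73d7176, 9ff8704, ccefcd2}.
That is 5 commits.

5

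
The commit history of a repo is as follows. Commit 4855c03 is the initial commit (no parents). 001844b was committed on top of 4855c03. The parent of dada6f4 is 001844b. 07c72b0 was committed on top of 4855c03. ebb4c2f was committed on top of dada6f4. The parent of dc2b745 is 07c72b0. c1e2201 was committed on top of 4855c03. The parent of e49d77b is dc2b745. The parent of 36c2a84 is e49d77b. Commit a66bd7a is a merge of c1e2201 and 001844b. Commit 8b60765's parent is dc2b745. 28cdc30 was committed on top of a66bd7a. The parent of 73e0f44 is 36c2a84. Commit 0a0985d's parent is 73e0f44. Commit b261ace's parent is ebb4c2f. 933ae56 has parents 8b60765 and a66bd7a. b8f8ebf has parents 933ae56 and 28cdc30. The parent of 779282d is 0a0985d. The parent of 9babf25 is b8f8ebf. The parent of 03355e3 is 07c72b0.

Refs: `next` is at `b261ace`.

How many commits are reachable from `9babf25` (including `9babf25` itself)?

Walking parent pointers from 9babf25: reachable set = {001844b, 07c72b0, 28cdc30, 4855c03, 8b60765, 933ae56, 9babf25, a66bd7a, b8f8ebf, c1e2201, dc2b745}.
That is 11 commits.

11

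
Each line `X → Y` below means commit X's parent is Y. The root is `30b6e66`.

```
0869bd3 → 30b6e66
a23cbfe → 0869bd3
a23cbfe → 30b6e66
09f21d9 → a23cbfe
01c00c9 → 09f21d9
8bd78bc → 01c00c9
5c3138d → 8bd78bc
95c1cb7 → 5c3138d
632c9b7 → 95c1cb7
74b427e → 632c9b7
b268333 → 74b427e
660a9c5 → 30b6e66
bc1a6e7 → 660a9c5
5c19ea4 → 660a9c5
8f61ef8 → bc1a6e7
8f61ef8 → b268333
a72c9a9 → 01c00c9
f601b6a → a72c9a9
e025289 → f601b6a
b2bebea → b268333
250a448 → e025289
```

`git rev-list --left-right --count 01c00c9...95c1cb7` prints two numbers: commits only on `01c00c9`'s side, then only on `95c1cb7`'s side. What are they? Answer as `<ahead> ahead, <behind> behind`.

Reachable from 01c00c9: {01c00c9, 0869bd3, 09f21d9, 30b6e66, a23cbfe}.
Reachable from 95c1cb7: {01c00c9, 0869bd3, 09f21d9, 30b6e66, 5c3138d, 8bd78bc, 95c1cb7, a23cbfe}.
Only in 01c00c9's history (ahead): {} — 0.
Only in 95c1cb7's history (behind): {5c3138d, 8bd78bc, 95c1cb7} — 3.

0 ahead, 3 behind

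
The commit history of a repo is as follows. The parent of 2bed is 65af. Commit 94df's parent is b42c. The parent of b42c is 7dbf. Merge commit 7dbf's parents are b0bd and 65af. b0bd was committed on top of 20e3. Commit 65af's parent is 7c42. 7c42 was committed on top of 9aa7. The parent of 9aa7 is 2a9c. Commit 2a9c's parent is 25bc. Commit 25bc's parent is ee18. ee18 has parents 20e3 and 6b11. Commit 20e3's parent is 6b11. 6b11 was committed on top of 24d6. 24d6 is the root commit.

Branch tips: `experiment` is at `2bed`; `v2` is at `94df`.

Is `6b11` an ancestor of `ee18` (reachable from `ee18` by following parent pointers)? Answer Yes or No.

Yes

Ancestors of ee18 (commits reachable by following parents): {20e3, 24d6, 6b11, ee18}.
6b11 is in that set, so it is an ancestor of ee18.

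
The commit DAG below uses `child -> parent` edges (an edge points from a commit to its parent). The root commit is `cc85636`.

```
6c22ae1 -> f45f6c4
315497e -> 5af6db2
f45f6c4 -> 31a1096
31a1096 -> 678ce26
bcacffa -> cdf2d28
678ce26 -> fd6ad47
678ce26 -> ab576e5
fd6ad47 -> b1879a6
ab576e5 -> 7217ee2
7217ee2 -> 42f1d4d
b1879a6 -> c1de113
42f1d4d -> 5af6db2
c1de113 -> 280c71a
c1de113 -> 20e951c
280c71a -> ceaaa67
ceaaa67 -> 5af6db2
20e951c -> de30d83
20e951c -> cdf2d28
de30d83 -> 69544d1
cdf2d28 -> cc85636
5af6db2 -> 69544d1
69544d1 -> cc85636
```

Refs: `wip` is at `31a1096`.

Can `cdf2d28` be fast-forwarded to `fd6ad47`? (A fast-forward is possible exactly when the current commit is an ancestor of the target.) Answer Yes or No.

A fast-forward from cdf2d28 to fd6ad47 is possible iff cdf2d28 is an ancestor of fd6ad47.
Ancestors of fd6ad47: {20e951c, 280c71a, 5af6db2, 69544d1, b1879a6, c1de113, cc85636, cdf2d28, ceaaa67, de30d83, fd6ad47}.
cdf2d28 is among them, so fast-forward is possible.

Yes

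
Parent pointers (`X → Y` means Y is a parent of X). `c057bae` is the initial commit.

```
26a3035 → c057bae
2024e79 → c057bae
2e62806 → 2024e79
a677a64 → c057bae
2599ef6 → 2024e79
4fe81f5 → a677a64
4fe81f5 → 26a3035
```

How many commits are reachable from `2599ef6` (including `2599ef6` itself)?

3

Walking parent pointers from 2599ef6: reachable set = {2024e79, 2599ef6, c057bae}.
That is 3 commits.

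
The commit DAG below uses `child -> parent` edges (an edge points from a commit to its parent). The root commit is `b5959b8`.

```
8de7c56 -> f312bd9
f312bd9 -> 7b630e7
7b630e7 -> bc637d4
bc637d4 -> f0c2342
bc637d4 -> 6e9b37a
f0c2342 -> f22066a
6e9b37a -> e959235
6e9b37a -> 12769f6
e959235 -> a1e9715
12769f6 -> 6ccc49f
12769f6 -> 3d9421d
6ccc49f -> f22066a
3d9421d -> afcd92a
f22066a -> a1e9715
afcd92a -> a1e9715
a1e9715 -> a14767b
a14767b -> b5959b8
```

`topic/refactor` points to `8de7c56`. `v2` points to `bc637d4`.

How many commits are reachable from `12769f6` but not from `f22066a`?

4

Reachable from 12769f6: {12769f6, 3d9421d, 6ccc49f, a14767b, a1e9715, afcd92a, b5959b8, f22066a}.
Reachable from f22066a: {a14767b, a1e9715, b5959b8, f22066a}.
In 12769f6's history but not f22066a's: {12769f6, 3d9421d, 6ccc49f, afcd92a} — 4 commits.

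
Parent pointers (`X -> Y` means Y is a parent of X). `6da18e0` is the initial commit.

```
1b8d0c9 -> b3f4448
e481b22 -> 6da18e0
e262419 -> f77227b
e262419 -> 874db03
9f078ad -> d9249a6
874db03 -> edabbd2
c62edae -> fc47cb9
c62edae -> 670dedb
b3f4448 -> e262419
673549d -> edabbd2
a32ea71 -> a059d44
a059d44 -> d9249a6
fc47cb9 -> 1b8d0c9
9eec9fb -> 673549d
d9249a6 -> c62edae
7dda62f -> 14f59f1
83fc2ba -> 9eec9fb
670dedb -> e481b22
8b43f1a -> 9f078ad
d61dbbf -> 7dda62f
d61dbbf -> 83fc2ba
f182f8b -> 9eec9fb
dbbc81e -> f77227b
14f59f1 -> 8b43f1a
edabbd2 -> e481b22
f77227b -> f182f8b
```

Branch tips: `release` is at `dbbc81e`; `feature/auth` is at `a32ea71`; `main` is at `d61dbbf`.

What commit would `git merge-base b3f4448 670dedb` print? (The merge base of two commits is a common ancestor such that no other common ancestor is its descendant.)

Ancestors of b3f4448: {673549d, 6da18e0, 874db03, 9eec9fb, b3f4448, e262419, e481b22, edabbd2, f182f8b, f77227b}.
Ancestors of 670dedb: {670dedb, 6da18e0, e481b22}.
Common ancestors: {6da18e0, e481b22}.
Among these, e481b22 is not an ancestor of any other common ancestor — it is the merge base.

e481b22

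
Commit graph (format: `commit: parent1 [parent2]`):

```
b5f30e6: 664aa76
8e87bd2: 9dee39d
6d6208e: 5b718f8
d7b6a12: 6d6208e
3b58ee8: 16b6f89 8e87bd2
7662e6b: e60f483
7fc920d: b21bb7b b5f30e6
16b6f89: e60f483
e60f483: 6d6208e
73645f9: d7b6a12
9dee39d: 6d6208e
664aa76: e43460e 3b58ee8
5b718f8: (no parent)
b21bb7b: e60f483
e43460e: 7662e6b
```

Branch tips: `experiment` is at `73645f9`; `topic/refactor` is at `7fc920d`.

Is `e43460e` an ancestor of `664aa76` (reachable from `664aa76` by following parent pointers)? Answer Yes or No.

Ancestors of 664aa76 (commits reachable by following parents): {16b6f89, 3b58ee8, 5b718f8, 664aa76, 6d6208e, 7662e6b, 8e87bd2, 9dee39d, e43460e, e60f483}.
e43460e is in that set, so it is an ancestor of 664aa76.

Yes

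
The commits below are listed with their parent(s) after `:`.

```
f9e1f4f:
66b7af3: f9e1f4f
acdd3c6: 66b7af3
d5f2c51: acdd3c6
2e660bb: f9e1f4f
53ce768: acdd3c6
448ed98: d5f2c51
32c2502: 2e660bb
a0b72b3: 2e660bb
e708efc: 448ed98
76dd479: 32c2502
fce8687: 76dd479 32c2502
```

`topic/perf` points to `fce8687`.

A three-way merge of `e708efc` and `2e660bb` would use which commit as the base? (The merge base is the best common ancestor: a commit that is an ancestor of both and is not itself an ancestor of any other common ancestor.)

Ancestors of e708efc: {448ed98, 66b7af3, acdd3c6, d5f2c51, e708efc, f9e1f4f}.
Ancestors of 2e660bb: {2e660bb, f9e1f4f}.
Common ancestors: {f9e1f4f}.
The only common ancestor is f9e1f4f, so it is the merge base.

f9e1f4f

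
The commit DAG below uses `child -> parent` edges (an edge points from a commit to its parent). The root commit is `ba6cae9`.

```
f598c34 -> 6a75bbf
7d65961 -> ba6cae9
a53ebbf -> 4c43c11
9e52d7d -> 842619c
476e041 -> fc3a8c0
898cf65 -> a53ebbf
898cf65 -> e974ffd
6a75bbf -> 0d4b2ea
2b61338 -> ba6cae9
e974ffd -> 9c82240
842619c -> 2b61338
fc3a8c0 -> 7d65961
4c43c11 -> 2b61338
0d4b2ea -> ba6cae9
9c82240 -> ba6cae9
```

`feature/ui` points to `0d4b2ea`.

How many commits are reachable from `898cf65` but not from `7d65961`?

Reachable from 898cf65: {2b61338, 4c43c11, 898cf65, 9c82240, a53ebbf, ba6cae9, e974ffd}.
Reachable from 7d65961: {7d65961, ba6cae9}.
In 898cf65's history but not 7d65961's: {2b61338, 4c43c11, 898cf65, 9c82240, a53ebbf, e974ffd} — 6 commits.

6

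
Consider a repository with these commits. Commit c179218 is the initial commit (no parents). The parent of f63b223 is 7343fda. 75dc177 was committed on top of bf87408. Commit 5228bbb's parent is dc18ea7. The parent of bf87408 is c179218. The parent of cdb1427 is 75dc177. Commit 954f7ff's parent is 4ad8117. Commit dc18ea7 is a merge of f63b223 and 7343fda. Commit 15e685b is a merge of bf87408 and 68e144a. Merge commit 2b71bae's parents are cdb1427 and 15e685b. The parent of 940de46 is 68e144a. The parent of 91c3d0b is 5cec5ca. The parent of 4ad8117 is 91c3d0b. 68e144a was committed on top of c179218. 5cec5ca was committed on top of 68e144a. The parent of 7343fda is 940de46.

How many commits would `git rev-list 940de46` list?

Walking parent pointers from 940de46: reachable set = {68e144a, 940de46, c179218}.
That is 3 commits.

3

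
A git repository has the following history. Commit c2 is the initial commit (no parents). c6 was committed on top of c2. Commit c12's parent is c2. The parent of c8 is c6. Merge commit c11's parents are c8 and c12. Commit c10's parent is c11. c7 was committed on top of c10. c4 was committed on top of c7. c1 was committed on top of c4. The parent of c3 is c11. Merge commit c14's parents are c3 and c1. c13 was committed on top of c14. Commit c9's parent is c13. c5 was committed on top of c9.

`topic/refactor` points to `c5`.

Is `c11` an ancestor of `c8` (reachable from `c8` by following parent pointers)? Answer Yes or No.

Ancestors of c8: {c2, c6, c8}.
c11 is not in that set, so it is not an ancestor of c8.

No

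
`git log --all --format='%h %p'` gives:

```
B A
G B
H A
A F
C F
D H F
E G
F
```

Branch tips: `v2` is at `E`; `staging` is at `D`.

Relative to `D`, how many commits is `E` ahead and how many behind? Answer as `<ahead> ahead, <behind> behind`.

3 ahead, 2 behind

Reachable from E: {A, B, E, F, G}.
Reachable from D: {A, D, F, H}.
Only in E's history (ahead): {B, E, G} — 3.
Only in D's history (behind): {D, H} — 2.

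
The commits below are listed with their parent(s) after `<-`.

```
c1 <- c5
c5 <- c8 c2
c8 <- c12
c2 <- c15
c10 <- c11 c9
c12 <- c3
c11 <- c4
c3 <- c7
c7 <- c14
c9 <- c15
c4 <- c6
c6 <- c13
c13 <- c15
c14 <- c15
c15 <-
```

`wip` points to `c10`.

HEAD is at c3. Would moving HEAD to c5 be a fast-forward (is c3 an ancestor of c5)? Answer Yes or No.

A fast-forward from c3 to c5 is possible iff c3 is an ancestor of c5.
Ancestors of c5: {c12, c14, c15, c2, c3, c5, c7, c8}.
c3 is among them, so fast-forward is possible.

Yes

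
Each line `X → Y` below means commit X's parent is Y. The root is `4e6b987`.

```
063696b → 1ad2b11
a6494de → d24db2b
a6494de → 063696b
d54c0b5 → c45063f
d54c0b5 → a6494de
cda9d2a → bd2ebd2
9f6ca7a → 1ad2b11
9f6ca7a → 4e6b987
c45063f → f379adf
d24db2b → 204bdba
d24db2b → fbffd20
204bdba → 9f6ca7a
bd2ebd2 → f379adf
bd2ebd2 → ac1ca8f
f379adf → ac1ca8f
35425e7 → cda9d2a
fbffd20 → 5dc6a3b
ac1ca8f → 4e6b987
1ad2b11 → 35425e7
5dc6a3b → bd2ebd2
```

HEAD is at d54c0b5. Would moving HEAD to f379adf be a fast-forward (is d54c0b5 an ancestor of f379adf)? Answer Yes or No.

A fast-forward from d54c0b5 to f379adf is possible iff d54c0b5 is an ancestor of f379adf.
Ancestors of f379adf: {4e6b987, ac1ca8f, f379adf}.
d54c0b5 is not among them, so fast-forward is not possible.

No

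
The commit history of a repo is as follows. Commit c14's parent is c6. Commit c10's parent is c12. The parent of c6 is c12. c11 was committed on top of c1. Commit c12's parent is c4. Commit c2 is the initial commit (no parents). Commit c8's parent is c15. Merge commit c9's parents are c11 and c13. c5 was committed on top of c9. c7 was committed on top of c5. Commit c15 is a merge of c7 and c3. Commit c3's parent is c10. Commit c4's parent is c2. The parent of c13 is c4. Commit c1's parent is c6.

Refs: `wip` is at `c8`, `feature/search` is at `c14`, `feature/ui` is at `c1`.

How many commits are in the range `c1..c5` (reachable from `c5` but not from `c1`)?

4

Reachable from c5: {c1, c11, c12, c13, c2, c4, c5, c6, c9}.
Reachable from c1: {c1, c12, c2, c4, c6}.
In c5's history but not c1's: {c11, c13, c5, c9} — 4 commits.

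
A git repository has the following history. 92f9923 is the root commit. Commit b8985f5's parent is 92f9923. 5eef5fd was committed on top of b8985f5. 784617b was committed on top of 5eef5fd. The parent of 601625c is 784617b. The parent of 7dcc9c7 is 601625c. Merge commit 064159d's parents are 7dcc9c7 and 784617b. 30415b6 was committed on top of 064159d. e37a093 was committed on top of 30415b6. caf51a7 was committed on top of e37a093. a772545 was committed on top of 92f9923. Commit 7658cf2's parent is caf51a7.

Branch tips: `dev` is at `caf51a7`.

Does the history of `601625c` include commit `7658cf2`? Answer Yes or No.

No

Ancestors of 601625c: {5eef5fd, 601625c, 784617b, 92f9923, b8985f5}.
7658cf2 is not in that set, so it is not an ancestor of 601625c.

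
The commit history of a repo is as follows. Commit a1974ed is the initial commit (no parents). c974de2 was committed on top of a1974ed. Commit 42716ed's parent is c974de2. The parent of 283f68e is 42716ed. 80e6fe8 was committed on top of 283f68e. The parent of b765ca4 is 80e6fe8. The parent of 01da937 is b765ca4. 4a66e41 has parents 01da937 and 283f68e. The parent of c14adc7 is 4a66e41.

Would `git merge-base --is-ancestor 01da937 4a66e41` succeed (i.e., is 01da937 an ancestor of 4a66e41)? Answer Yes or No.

Ancestors of 4a66e41 (commits reachable by following parents): {01da937, 283f68e, 42716ed, 4a66e41, 80e6fe8, a1974ed, b765ca4, c974de2}.
01da937 is in that set, so it is an ancestor of 4a66e41.

Yes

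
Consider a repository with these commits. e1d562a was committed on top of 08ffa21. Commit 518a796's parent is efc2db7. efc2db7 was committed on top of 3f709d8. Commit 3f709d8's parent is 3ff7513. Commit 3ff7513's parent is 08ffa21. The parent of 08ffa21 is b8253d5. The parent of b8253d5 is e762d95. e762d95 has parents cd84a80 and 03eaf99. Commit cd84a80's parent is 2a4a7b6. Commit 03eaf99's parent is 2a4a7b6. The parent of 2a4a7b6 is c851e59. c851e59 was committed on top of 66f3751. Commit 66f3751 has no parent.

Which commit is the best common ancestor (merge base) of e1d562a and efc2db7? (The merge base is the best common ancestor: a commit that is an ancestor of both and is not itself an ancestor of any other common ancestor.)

08ffa21

Ancestors of e1d562a: {03eaf99, 08ffa21, 2a4a7b6, 66f3751, b8253d5, c851e59, cd84a80, e1d562a, e762d95}.
Ancestors of efc2db7: {03eaf99, 08ffa21, 2a4a7b6, 3f709d8, 3ff7513, 66f3751, b8253d5, c851e59, cd84a80, e762d95, efc2db7}.
Common ancestors: {03eaf99, 08ffa21, 2a4a7b6, 66f3751, b8253d5, c851e59, cd84a80, e762d95}.
Among these, 08ffa21 is not an ancestor of any other common ancestor — it is the merge base.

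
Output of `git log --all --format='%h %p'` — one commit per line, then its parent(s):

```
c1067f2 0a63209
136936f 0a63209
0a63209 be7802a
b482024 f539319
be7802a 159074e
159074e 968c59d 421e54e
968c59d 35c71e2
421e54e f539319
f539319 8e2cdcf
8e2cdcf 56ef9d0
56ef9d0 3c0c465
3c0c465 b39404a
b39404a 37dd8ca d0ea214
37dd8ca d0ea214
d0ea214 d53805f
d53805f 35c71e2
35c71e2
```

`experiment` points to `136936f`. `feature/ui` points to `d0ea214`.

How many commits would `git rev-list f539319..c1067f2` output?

6

Reachable from c1067f2: {0a63209, 159074e, 35c71e2, 37dd8ca, 3c0c465, 421e54e, 56ef9d0, 8e2cdcf, 968c59d, b39404a, be7802a, c1067f2, d0ea214, d53805f, f539319}.
Reachable from f539319: {35c71e2, 37dd8ca, 3c0c465, 56ef9d0, 8e2cdcf, b39404a, d0ea214, d53805f, f539319}.
In c1067f2's history but not f539319's: {0a63209, 159074e, 421e54e, 968c59d, be7802a, c1067f2} — 6 commits.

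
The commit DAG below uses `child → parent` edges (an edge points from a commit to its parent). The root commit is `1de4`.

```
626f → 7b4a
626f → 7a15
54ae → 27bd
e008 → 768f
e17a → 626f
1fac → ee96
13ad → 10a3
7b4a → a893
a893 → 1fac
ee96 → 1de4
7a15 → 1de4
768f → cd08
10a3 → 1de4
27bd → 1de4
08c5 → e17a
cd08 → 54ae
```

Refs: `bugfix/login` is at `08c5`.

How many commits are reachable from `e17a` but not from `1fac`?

5

Reachable from e17a: {1de4, 1fac, 626f, 7a15, 7b4a, a893, e17a, ee96}.
Reachable from 1fac: {1de4, 1fac, ee96}.
In e17a's history but not 1fac's: {626f, 7a15, 7b4a, a893, e17a} — 5 commits.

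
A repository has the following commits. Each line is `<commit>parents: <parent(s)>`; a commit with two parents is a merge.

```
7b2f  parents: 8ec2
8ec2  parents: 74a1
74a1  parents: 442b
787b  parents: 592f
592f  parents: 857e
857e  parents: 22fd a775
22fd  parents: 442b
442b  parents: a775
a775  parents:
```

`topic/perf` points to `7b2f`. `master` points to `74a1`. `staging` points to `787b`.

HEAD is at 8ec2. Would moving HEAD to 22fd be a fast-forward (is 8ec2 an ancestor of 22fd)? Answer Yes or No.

No

A fast-forward from 8ec2 to 22fd is possible iff 8ec2 is an ancestor of 22fd.
Ancestors of 22fd: {22fd, 442b, a775}.
8ec2 is not among them, so fast-forward is not possible.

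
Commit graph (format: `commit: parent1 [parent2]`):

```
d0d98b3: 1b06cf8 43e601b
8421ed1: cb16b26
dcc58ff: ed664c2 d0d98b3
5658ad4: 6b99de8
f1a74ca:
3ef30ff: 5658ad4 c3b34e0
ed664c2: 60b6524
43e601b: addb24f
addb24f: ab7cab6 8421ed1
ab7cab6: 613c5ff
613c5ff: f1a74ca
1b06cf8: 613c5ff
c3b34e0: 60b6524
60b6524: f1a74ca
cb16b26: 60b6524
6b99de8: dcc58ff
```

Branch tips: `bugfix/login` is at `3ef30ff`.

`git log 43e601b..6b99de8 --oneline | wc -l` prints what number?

5

Reachable from 6b99de8: {1b06cf8, 43e601b, 60b6524, 613c5ff, 6b99de8, 8421ed1, ab7cab6, addb24f, cb16b26, d0d98b3, dcc58ff, ed664c2, f1a74ca}.
Reachable from 43e601b: {43e601b, 60b6524, 613c5ff, 8421ed1, ab7cab6, addb24f, cb16b26, f1a74ca}.
In 6b99de8's history but not 43e601b's: {1b06cf8, 6b99de8, d0d98b3, dcc58ff, ed664c2} — 5 commits.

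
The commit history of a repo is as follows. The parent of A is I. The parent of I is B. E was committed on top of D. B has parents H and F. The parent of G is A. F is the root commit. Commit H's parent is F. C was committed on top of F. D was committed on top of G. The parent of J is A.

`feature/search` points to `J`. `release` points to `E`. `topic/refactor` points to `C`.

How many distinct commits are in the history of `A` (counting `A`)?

5

Walking parent pointers from A: reachable set = {A, B, F, H, I}.
That is 5 commits.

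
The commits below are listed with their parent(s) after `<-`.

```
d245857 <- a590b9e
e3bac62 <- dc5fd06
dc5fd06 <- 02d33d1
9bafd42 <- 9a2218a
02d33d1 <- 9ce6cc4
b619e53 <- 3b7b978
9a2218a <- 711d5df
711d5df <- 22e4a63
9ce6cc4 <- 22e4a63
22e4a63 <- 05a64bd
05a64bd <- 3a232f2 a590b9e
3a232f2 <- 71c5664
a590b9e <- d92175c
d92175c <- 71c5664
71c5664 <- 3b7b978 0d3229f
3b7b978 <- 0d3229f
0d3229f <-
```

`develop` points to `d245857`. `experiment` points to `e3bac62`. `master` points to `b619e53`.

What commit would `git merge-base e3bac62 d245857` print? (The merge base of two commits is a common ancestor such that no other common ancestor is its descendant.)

a590b9e

Ancestors of e3bac62: {02d33d1, 05a64bd, 0d3229f, 22e4a63, 3a232f2, 3b7b978, 71c5664, 9ce6cc4, a590b9e, d92175c, dc5fd06, e3bac62}.
Ancestors of d245857: {0d3229f, 3b7b978, 71c5664, a590b9e, d245857, d92175c}.
Common ancestors: {0d3229f, 3b7b978, 71c5664, a590b9e, d92175c}.
Among these, a590b9e is not an ancestor of any other common ancestor — it is the merge base.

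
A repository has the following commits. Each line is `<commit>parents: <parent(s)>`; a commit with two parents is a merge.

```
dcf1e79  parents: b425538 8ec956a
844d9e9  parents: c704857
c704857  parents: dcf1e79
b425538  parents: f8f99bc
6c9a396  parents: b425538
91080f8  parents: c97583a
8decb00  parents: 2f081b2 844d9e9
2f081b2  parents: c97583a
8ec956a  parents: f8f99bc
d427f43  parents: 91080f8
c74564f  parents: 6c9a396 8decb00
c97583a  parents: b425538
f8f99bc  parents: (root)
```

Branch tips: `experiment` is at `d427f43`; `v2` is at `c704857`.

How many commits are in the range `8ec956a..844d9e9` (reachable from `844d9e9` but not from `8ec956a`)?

Reachable from 844d9e9: {844d9e9, 8ec956a, b425538, c704857, dcf1e79, f8f99bc}.
Reachable from 8ec956a: {8ec956a, f8f99bc}.
In 844d9e9's history but not 8ec956a's: {844d9e9, b425538, c704857, dcf1e79} — 4 commits.

4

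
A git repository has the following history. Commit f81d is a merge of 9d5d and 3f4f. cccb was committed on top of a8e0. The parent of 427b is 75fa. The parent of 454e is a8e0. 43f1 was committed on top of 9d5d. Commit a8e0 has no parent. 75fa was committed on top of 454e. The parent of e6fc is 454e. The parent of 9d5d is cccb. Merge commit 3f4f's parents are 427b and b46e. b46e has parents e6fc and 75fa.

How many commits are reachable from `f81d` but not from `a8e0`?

9

Reachable from f81d: {3f4f, 427b, 454e, 75fa, 9d5d, a8e0, b46e, cccb, e6fc, f81d}.
Reachable from a8e0: {a8e0}.
In f81d's history but not a8e0's: {3f4f, 427b, 454e, 75fa, 9d5d, b46e, cccb, e6fc, f81d} — 9 commits.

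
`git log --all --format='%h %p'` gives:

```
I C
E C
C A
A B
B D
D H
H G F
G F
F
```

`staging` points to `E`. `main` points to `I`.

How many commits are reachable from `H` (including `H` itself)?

3

Walking parent pointers from H: reachable set = {F, G, H}.
That is 3 commits.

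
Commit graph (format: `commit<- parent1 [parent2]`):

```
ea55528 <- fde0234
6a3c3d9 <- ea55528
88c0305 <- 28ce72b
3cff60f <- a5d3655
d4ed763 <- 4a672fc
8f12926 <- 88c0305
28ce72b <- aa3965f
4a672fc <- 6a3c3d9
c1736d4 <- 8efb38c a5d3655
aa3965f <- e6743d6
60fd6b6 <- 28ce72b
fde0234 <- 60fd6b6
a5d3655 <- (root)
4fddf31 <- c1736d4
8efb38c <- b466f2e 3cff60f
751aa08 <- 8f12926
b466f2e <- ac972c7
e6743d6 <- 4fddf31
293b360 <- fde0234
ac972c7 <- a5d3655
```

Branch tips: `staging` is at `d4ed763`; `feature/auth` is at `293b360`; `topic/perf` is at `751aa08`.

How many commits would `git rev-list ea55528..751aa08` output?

Reachable from 751aa08: {28ce72b, 3cff60f, 4fddf31, 751aa08, 88c0305, 8efb38c, 8f12926, a5d3655, aa3965f, ac972c7, b466f2e, c1736d4, e6743d6}.
Reachable from ea55528: {28ce72b, 3cff60f, 4fddf31, 60fd6b6, 8efb38c, a5d3655, aa3965f, ac972c7, b466f2e, c1736d4, e6743d6, ea55528, fde0234}.
In 751aa08's history but not ea55528's: {751aa08, 88c0305, 8f12926} — 3 commits.

3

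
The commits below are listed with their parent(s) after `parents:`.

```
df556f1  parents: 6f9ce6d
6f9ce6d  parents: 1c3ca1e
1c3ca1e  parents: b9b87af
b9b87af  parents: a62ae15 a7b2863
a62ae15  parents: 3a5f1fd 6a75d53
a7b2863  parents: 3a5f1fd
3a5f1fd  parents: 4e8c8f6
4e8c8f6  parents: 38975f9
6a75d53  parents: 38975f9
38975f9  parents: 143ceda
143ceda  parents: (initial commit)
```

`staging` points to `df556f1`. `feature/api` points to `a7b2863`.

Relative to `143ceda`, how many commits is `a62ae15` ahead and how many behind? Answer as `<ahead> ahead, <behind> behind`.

5 ahead, 0 behind

Reachable from a62ae15: {143ceda, 38975f9, 3a5f1fd, 4e8c8f6, 6a75d53, a62ae15}.
Reachable from 143ceda: {143ceda}.
Only in a62ae15's history (ahead): {38975f9, 3a5f1fd, 4e8c8f6, 6a75d53, a62ae15} — 5.
Only in 143ceda's history (behind): {} — 0.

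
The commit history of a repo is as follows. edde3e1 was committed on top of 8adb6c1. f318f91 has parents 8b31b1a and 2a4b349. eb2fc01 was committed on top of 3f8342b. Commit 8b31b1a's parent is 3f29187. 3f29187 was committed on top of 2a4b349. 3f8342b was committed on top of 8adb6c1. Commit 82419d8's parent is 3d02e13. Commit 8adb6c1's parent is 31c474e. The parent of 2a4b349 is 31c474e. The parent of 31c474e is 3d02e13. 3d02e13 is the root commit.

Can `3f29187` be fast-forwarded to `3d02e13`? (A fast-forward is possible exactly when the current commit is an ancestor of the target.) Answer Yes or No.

A fast-forward from 3f29187 to 3d02e13 is possible iff 3f29187 is an ancestor of 3d02e13.
Ancestors of 3d02e13: {3d02e13}.
3f29187 is not among them, so fast-forward is not possible.

No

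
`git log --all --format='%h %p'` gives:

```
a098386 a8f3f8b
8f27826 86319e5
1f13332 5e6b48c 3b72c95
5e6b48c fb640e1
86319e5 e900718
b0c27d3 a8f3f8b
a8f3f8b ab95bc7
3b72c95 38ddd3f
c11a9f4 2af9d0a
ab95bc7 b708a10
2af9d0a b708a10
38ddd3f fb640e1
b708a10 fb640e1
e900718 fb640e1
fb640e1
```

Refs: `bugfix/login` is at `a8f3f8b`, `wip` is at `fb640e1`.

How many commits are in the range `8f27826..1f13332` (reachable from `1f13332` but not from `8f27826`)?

4

Reachable from 1f13332: {1f13332, 38ddd3f, 3b72c95, 5e6b48c, fb640e1}.
Reachable from 8f27826: {86319e5, 8f27826, e900718, fb640e1}.
In 1f13332's history but not 8f27826's: {1f13332, 38ddd3f, 3b72c95, 5e6b48c} — 4 commits.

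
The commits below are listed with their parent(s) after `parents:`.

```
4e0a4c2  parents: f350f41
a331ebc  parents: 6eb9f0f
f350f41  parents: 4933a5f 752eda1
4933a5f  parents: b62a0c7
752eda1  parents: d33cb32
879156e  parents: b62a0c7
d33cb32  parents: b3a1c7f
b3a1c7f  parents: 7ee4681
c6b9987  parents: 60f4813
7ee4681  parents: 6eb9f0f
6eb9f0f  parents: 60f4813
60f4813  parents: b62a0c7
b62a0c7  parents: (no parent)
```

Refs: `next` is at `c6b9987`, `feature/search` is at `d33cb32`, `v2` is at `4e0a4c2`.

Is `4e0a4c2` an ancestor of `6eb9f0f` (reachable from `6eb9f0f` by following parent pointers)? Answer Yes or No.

No

Ancestors of 6eb9f0f: {60f4813, 6eb9f0f, b62a0c7}.
4e0a4c2 is not in that set, so it is not an ancestor of 6eb9f0f.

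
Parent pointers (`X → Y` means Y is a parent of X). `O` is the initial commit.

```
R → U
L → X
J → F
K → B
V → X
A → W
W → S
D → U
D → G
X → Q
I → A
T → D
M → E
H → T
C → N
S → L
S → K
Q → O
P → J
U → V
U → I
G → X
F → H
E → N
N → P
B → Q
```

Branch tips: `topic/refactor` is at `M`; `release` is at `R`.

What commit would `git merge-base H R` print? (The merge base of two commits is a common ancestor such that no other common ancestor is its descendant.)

U

Ancestors of H: {A, B, D, G, H, I, K, L, O, Q, S, T, U, V, W, X}.
Ancestors of R: {A, B, I, K, L, O, Q, R, S, U, V, W, X}.
Common ancestors: {A, B, I, K, L, O, Q, S, U, V, W, X}.
Among these, U is not an ancestor of any other common ancestor — it is the merge base.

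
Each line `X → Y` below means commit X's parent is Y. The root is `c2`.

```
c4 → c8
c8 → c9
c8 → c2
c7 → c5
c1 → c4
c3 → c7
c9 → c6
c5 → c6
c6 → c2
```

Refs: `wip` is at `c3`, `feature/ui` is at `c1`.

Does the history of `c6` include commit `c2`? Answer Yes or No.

Ancestors of c6 (commits reachable by following parents): {c2, c6}.
c2 is in that set, so it is an ancestor of c6.

Yes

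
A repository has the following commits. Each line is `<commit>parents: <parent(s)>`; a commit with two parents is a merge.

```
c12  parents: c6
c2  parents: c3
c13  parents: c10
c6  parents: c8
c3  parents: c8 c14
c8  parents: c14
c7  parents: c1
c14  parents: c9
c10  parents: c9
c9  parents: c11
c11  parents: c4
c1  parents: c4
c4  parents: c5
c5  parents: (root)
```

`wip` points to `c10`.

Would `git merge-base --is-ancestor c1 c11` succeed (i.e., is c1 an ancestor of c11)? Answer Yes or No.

No

Ancestors of c11: {c11, c4, c5}.
c1 is not in that set, so it is not an ancestor of c11.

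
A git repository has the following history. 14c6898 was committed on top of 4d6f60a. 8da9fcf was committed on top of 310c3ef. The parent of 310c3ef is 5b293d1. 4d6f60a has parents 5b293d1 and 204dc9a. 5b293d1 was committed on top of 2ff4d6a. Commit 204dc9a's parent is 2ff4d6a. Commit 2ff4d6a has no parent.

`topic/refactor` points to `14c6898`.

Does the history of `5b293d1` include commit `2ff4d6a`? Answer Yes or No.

Ancestors of 5b293d1 (commits reachable by following parents): {2ff4d6a, 5b293d1}.
2ff4d6a is in that set, so it is an ancestor of 5b293d1.

Yes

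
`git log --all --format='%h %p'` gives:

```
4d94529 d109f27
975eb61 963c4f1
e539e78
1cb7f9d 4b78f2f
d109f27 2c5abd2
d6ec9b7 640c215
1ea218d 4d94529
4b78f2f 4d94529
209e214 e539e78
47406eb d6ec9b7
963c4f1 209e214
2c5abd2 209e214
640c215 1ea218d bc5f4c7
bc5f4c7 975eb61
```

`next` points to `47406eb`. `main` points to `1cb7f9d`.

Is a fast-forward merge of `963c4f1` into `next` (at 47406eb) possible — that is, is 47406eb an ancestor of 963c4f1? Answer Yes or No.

A fast-forward from 47406eb to 963c4f1 is possible iff 47406eb is an ancestor of 963c4f1.
Ancestors of 963c4f1: {209e214, 963c4f1, e539e78}.
47406eb is not among them, so fast-forward is not possible.

No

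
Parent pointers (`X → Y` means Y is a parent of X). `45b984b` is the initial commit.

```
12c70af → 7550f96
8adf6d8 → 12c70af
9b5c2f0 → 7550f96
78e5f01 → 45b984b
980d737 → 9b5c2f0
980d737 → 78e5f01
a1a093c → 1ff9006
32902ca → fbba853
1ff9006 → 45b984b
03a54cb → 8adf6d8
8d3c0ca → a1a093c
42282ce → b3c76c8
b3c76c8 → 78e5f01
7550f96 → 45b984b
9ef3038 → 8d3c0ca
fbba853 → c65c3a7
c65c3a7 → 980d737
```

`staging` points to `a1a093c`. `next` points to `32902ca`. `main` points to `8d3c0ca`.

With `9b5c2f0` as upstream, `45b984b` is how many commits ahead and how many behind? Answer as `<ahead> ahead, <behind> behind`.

Reachable from 45b984b: {45b984b}.
Reachable from 9b5c2f0: {45b984b, 7550f96, 9b5c2f0}.
Only in 45b984b's history (ahead): {} — 0.
Only in 9b5c2f0's history (behind): {7550f96, 9b5c2f0} — 2.

0 ahead, 2 behind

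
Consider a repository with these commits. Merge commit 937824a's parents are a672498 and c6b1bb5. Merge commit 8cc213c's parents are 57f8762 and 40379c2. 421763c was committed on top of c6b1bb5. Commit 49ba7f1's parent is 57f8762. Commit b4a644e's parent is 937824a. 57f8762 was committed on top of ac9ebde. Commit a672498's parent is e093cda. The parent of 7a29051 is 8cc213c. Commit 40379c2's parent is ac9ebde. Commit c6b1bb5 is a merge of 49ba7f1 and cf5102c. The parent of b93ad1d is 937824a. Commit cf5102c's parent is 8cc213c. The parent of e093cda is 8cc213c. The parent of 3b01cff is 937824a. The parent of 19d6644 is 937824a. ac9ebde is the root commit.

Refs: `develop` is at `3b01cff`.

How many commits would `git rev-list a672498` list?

6

Walking parent pointers from a672498: reachable set = {40379c2, 57f8762, 8cc213c, a672498, ac9ebde, e093cda}.
That is 6 commits.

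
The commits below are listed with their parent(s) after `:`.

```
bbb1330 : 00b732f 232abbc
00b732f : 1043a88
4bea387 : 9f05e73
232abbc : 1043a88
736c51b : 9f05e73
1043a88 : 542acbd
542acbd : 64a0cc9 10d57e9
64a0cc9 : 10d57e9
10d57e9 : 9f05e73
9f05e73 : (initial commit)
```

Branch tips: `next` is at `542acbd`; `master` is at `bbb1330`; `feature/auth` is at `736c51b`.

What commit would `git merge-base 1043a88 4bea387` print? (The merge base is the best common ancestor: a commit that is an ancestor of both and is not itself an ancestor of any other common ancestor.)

9f05e73

Ancestors of 1043a88: {1043a88, 10d57e9, 542acbd, 64a0cc9, 9f05e73}.
Ancestors of 4bea387: {4bea387, 9f05e73}.
Common ancestors: {9f05e73}.
The only common ancestor is 9f05e73, so it is the merge base.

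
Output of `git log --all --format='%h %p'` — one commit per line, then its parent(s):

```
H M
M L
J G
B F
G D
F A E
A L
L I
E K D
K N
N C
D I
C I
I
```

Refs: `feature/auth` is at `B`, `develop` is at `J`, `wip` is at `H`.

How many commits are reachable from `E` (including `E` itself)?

6

Walking parent pointers from E: reachable set = {C, D, E, I, K, N}.
That is 6 commits.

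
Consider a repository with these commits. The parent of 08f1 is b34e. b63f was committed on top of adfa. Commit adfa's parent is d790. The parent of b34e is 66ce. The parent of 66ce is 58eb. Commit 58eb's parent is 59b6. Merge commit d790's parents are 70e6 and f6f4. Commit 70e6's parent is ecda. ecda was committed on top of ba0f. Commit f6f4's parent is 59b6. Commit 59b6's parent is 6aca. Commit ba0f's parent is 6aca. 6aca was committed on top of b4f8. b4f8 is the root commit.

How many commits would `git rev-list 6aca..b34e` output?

4

Reachable from b34e: {58eb, 59b6, 66ce, 6aca, b34e, b4f8}.
Reachable from 6aca: {6aca, b4f8}.
In b34e's history but not 6aca's: {58eb, 59b6, 66ce, b34e} — 4 commits.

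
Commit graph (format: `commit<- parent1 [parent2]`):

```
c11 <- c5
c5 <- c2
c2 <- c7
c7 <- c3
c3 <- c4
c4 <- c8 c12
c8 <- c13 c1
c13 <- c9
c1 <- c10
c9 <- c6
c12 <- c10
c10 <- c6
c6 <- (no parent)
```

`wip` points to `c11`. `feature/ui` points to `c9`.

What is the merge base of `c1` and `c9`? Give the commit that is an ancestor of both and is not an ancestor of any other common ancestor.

c6

Ancestors of c1: {c1, c10, c6}.
Ancestors of c9: {c6, c9}.
Common ancestors: {c6}.
The only common ancestor is c6, so it is the merge base.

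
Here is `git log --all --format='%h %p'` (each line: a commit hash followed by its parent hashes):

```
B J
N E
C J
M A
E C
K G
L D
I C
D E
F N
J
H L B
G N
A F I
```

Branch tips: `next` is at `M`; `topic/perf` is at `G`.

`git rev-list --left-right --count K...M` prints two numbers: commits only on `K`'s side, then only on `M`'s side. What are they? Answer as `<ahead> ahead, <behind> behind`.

2 ahead, 4 behind

Reachable from K: {C, E, G, J, K, N}.
Reachable from M: {A, C, E, F, I, J, M, N}.
Only in K's history (ahead): {G, K} — 2.
Only in M's history (behind): {A, F, I, M} — 4.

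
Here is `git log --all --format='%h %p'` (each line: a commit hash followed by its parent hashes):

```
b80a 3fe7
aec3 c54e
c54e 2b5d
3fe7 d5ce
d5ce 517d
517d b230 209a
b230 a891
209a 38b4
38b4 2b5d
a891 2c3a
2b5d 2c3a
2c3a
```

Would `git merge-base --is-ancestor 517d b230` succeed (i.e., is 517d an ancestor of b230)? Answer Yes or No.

No

Ancestors of b230: {2c3a, a891, b230}.
517d is not in that set, so it is not an ancestor of b230.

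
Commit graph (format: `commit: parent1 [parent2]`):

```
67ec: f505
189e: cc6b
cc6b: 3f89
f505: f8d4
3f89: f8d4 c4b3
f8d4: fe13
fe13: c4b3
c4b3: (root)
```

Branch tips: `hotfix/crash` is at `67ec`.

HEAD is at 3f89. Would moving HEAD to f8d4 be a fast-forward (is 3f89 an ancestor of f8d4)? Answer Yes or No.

No

A fast-forward from 3f89 to f8d4 is possible iff 3f89 is an ancestor of f8d4.
Ancestors of f8d4: {c4b3, f8d4, fe13}.
3f89 is not among them, so fast-forward is not possible.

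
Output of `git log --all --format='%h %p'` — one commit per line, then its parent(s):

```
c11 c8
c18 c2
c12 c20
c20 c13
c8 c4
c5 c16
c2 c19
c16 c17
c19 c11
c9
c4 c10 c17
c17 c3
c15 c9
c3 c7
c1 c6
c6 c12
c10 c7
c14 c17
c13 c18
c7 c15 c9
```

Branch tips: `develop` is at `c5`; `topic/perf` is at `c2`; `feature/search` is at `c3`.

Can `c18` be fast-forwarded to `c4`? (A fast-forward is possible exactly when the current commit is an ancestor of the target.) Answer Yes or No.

A fast-forward from c18 to c4 is possible iff c18 is an ancestor of c4.
Ancestors of c4: {c10, c15, c17, c3, c4, c7, c9}.
c18 is not among them, so fast-forward is not possible.

No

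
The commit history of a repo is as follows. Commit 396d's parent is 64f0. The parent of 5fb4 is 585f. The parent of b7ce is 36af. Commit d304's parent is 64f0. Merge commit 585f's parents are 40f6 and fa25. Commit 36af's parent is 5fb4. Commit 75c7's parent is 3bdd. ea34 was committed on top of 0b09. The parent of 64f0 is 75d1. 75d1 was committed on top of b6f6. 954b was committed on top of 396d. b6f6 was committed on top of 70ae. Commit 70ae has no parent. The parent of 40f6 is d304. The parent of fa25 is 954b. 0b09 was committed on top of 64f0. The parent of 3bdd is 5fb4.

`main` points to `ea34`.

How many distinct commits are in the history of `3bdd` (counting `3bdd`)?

12

Walking parent pointers from 3bdd: reachable set = {396d, 3bdd, 40f6, 585f, 5fb4, 64f0, 70ae, 75d1, 954b, b6f6, d304, fa25}.
That is 12 commits.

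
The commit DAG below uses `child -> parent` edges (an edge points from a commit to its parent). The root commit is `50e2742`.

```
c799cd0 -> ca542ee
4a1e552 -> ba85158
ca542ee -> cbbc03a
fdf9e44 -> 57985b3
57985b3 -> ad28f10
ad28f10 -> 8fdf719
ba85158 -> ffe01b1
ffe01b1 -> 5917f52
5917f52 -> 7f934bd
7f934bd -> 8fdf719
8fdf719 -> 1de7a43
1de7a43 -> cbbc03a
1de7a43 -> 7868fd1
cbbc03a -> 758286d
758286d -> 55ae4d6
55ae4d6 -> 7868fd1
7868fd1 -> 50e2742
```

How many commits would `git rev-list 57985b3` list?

Walking parent pointers from 57985b3: reachable set = {1de7a43, 50e2742, 55ae4d6, 57985b3, 758286d, 7868fd1, 8fdf719, ad28f10, cbbc03a}.
That is 9 commits.

9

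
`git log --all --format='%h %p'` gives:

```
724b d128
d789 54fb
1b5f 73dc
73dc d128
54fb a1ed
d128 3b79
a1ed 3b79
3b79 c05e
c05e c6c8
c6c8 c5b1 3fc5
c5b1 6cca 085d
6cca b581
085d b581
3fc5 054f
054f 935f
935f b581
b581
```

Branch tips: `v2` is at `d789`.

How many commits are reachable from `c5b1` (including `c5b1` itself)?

Walking parent pointers from c5b1: reachable set = {085d, 6cca, b581, c5b1}.
That is 4 commits.

4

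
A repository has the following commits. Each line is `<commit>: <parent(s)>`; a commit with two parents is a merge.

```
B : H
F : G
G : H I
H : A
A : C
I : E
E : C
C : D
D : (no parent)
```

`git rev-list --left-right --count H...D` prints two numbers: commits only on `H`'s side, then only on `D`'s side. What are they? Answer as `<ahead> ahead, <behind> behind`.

3 ahead, 0 behind

Reachable from H: {A, C, D, H}.
Reachable from D: {D}.
Only in H's history (ahead): {A, C, H} — 3.
Only in D's history (behind): {} — 0.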